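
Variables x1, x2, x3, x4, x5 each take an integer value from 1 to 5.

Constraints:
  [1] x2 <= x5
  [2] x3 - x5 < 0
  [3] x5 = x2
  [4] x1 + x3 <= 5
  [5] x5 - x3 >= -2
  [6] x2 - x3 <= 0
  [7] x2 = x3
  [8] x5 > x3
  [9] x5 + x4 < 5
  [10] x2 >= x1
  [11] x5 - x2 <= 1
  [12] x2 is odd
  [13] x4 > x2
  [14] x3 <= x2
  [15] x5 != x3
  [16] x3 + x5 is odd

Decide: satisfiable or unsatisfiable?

From constraints 3 and 7, x5 = x2 = x3, so x5 = x3. But constraint 15 says x5 ≠ x3. Contradiction.

Unsatisfiable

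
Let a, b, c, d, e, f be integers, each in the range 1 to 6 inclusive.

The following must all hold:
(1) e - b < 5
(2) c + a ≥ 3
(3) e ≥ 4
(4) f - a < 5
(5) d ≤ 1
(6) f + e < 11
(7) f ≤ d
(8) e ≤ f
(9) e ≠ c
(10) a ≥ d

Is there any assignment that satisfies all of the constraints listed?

From constraints 3 and 8: f ≥ e and e ≥ 4, so f ≥ 4. From constraints 5 and 7: f ≤ d and d ≤ 1, so f ≤ 1. But 1 < 4, so no value of f works.

Unsatisfiable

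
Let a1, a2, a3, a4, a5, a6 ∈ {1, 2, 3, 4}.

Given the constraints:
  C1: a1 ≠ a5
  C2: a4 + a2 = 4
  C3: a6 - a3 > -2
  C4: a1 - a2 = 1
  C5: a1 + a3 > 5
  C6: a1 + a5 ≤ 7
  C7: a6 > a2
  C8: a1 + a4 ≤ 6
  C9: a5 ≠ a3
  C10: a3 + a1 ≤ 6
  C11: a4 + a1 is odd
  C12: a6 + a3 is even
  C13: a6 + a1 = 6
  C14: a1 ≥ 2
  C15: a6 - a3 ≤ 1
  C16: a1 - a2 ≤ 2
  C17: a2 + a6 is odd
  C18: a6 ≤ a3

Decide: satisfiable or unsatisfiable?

One satisfying assignment is a1 = 3, a2 = 2, a3 = 3, a4 = 2, a5 = 2, a6 = 3.
For the less obvious constraints — constraint 2: a4 + a2 = 4; constraint 3: a6 - a3 = 0; constraint 4: a1 - a2 = 1 — and the others hold by inspection.

Satisfiable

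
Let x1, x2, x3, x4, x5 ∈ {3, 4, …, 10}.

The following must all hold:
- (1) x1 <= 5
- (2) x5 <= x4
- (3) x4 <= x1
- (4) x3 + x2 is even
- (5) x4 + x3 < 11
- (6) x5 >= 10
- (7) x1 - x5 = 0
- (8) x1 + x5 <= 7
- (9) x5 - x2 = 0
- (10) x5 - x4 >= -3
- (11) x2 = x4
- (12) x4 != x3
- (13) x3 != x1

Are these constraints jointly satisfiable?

From constraints 2 and 6: x4 ≥ x5 and x5 ≥ 10, so x4 ≥ 10. From constraints 1 and 3: x4 ≤ x1 and x1 ≤ 5, so x4 ≤ 5. But 5 < 10, so no value of x4 works.

Unsatisfiable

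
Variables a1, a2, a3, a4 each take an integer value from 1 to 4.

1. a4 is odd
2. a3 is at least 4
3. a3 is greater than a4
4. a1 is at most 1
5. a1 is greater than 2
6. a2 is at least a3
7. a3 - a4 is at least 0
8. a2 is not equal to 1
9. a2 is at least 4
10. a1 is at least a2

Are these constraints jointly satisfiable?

Unsatisfiable

From constraints 2 and 6: a2 ≥ a3 and a3 ≥ 4, so a2 ≥ 4. From constraints 4 and 10: a2 ≤ a1 and a1 ≤ 1, so a2 ≤ 1. But 1 < 4, so no value of a2 works.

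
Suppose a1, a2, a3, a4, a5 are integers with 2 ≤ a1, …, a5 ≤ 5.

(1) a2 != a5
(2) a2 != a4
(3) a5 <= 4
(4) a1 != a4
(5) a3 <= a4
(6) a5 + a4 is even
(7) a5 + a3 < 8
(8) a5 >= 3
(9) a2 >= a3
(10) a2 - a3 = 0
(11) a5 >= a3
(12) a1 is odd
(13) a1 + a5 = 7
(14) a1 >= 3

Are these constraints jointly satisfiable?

Try a1 = 3, a2 = 3, a3 = 3, a4 = 4, a5 = 4.
Check constraint 7: a5 + a3 = 7; constraint 10: a2 - a3 = 0. The remaining constraints are straightforward to verify.

Satisfiable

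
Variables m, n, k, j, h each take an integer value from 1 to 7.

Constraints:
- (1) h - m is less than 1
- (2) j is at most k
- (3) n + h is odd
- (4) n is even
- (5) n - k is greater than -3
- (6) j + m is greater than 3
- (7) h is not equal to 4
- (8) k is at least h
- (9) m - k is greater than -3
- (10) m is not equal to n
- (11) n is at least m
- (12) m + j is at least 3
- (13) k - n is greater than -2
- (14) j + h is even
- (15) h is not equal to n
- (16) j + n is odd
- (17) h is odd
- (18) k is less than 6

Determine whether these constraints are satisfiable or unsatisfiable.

One satisfying assignment is m = 3, n = 4, k = 4, j = 1, h = 1.
For the less obvious constraints — constraint 1: h - m = -2; constraint 5: n - k = 0 — and the others hold by inspection.

Satisfiable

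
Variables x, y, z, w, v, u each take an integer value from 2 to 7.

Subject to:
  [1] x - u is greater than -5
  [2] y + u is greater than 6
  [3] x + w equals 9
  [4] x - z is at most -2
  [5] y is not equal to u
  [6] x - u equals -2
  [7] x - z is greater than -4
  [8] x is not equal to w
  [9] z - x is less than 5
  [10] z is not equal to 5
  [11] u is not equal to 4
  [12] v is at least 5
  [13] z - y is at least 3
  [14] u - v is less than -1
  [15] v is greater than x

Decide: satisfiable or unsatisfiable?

Satisfiable

One satisfying assignment is x = 3, y = 2, z = 6, w = 6, v = 7, u = 5.
For the less obvious constraints — constraint 1: x - u = -2; constraint 2: y + u = 7 — and the others hold by inspection.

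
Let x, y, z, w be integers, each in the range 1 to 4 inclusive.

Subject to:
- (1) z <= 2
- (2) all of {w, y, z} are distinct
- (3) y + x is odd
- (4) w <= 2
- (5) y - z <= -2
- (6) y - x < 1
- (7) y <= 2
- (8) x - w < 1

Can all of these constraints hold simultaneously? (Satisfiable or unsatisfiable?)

Constraints 1, 4, and 7 confine each of w, y, z to the 2 values {1, 2} (the domain already gives each ≥ 1).
Constraint 2 requires all 3 of them to be distinct, but only 2 values are available — impossible by the pigeonhole principle.

Unsatisfiable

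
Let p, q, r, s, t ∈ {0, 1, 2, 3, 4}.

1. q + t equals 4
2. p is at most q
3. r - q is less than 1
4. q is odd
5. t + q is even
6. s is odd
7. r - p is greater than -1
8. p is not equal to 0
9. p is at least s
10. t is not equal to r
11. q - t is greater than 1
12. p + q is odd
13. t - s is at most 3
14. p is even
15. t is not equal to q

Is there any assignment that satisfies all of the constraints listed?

Satisfiable

One satisfying assignment is p = 2, q = 3, r = 3, s = 1, t = 1.
For the less obvious constraints — constraint 1: q + t = 4; constraint 3: r - q = 0 — and the others hold by inspection.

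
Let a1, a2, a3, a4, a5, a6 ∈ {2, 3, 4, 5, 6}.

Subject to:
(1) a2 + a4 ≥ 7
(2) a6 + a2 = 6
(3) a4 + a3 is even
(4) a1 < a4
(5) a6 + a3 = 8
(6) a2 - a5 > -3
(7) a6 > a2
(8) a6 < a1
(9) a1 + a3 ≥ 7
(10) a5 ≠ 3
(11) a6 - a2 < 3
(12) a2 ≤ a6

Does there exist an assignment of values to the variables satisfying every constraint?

Satisfiable

Try a1 = 5, a2 = 2, a3 = 4, a4 = 6, a5 = 4, a6 = 4.
Check constraint 1: a2 + a4 = 8; constraint 2: a6 + a2 = 6. The remaining constraints are straightforward to verify.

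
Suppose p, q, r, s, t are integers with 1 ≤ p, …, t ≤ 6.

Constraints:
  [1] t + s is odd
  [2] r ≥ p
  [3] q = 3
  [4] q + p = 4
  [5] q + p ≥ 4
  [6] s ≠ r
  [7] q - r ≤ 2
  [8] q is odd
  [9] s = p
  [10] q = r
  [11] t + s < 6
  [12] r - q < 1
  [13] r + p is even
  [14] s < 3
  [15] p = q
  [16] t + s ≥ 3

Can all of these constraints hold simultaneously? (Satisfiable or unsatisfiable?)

From constraints 9, 10, and 15, s = p = q = r, so s = r. But constraint 6 says s ≠ r. Contradiction.

Unsatisfiable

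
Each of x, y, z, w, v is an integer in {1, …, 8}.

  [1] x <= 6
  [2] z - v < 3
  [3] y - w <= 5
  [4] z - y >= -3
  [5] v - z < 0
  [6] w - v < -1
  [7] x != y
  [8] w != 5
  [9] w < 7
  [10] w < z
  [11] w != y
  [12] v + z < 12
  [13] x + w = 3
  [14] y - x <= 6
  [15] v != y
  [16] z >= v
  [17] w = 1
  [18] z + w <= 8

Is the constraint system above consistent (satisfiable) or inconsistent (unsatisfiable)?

Setting (x, y, z, w, v) = (2, 5, 5, 1, 4) satisfies everything: constraint 2: z - v = 1; constraint 3: y - w = 4, and the others follow.

Satisfiable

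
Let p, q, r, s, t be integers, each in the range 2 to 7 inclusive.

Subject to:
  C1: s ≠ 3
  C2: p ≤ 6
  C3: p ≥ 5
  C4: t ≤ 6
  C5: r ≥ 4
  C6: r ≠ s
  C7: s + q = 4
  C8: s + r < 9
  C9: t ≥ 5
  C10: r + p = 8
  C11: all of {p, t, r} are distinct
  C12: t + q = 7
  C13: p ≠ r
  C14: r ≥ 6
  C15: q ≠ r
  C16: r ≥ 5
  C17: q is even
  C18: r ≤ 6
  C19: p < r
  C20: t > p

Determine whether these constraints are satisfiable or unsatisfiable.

Unsatisfiable

Constraints 2, 3, 4, 9, 16, and 18 confine each of p, t, r to the 2 values {5, 6}.
Constraint 11 requires all 3 of them to be distinct, but only 2 values are available — impossible by the pigeonhole principle.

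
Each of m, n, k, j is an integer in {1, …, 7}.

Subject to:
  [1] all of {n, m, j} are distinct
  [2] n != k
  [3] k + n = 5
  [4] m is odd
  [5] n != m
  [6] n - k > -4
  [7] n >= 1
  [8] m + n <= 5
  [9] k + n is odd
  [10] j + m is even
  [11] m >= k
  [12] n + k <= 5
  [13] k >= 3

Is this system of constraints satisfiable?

Try m = 3, n = 2, k = 3, j = 5.
Check constraint 3: k + n = 5; constraint 6: n - k = -1. The remaining constraints are straightforward to verify.

Satisfiable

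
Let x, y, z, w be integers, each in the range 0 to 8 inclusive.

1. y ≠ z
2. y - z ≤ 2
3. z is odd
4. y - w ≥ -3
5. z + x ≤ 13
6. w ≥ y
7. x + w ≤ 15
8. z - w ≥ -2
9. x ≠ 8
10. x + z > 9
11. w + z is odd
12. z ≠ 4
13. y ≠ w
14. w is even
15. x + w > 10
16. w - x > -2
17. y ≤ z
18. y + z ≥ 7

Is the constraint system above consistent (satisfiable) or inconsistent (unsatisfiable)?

Try x = 7, y = 4, z = 5, w = 6.
Check constraint 2: y - z = -1; constraint 4: y - w = -2. The remaining constraints are straightforward to verify.

Satisfiable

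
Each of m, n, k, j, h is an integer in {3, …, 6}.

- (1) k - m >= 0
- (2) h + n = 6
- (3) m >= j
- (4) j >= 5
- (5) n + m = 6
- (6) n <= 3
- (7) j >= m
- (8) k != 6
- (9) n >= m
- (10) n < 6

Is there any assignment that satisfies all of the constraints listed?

Unsatisfiable

From constraints 3 and 4: m ≥ j and j ≥ 5, so m ≥ 5. From constraints 6 and 9: m ≤ n and n ≤ 3, so m ≤ 3. But 3 < 5, so no value of m works.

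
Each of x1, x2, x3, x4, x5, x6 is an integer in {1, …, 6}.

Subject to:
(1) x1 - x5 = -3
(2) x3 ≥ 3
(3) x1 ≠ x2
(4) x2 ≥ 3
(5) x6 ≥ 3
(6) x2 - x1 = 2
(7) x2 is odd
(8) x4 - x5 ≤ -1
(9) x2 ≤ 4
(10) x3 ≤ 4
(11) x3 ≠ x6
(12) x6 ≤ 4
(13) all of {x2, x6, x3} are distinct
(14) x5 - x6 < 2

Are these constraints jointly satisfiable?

Unsatisfiable

Constraints 2, 4, 5, 9, 10, and 12 confine each of x2, x6, x3 to the 2 values {3, 4}.
Constraint 13 requires all 3 of them to be distinct, but only 2 values are available — impossible by the pigeonhole principle.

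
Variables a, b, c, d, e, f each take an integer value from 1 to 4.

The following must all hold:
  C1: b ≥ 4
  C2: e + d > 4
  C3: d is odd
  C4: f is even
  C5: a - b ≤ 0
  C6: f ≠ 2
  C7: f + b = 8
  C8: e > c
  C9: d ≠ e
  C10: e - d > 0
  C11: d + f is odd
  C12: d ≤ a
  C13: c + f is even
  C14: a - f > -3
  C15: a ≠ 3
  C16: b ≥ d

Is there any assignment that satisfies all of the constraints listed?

Setting (a, b, c, d, e, f) = (4, 4, 2, 1, 4, 4) satisfies everything: constraint 2: e + d = 5; constraint 5: a - b = 0, and the others follow.

Satisfiable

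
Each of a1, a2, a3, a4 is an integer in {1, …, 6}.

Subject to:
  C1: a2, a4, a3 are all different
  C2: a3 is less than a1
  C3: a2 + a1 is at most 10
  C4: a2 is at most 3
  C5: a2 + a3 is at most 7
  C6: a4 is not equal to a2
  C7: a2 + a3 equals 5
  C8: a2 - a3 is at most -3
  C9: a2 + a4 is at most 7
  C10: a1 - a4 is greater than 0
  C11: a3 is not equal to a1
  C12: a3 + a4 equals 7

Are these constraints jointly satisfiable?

Try a1 = 6, a2 = 1, a3 = 4, a4 = 3.
Check constraint 3: a2 + a1 = 7; constraint 5: a2 + a3 = 5; constraint 7: a2 + a3 = 5. The remaining constraints are straightforward to verify.

Satisfiable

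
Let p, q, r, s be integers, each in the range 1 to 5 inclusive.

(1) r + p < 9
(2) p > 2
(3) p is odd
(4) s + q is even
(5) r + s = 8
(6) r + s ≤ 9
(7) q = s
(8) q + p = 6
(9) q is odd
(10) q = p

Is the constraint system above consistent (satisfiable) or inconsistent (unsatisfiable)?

One satisfying assignment is p = 3, q = 3, r = 5, s = 3.
For the less obvious constraints — constraint 1: r + p = 8; constraint 5: r + s = 8 — and the others hold by inspection.

Satisfiable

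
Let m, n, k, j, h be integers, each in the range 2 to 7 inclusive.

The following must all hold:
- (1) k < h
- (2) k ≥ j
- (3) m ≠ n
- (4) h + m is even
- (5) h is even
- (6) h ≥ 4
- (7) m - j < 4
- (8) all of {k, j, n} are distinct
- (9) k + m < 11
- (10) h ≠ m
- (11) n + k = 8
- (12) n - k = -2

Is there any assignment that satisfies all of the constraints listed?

Take m = 4, n = 3, k = 5, j = 2, h = 6. Then constraint 7: m - j = 2; constraint 9: k + m = 9, and every other listed constraint is also met.

Satisfiable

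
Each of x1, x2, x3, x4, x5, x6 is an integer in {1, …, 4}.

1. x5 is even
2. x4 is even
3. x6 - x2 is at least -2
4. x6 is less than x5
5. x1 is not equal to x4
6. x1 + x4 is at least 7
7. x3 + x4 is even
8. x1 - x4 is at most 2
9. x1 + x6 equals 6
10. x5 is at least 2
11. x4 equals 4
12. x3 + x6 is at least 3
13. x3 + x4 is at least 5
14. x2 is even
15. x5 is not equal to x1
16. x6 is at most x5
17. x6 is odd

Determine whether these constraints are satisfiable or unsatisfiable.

Take x1 = 3, x2 = 2, x3 = 2, x4 = 4, x5 = 4, x6 = 3. Then constraint 3: x6 - x2 = 1; constraint 6: x1 + x4 = 7, and every other listed constraint is also met.

Satisfiable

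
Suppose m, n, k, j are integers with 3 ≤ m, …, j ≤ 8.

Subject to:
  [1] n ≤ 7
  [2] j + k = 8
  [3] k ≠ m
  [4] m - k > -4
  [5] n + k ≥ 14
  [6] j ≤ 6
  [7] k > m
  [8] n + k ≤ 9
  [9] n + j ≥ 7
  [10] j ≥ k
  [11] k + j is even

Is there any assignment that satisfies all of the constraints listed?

From constraint 1: n ≤ 7. From constraints 6 and 10: k ≤ j ≤ 6. Hence n + k ≤ 13. But constraint 5 requires n + k ≥ 14, and 14 > 13. Contradiction.

Unsatisfiable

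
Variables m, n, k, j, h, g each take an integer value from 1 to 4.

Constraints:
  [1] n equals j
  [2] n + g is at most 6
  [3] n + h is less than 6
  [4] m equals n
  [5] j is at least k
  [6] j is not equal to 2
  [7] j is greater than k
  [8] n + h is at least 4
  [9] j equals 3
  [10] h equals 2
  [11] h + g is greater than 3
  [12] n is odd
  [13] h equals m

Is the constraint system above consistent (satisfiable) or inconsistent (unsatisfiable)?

Constraint 10 fixes h = 2 and constraint 9 fixes j = 3. Constraints 1, 4, and 13 give h = m = n = j, so h = j. But 2 ≠ 3 — contradiction.

Unsatisfiable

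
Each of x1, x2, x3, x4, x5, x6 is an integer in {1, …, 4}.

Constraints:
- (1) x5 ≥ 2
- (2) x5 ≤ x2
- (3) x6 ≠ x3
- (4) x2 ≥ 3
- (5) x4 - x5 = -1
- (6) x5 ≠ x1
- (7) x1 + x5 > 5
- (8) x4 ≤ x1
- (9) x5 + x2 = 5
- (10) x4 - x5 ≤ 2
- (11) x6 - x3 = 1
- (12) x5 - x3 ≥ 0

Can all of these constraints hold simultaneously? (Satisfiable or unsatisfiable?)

Take x1 = 4, x2 = 3, x3 = 2, x4 = 1, x5 = 2, x6 = 3. Then constraint 5: x4 - x5 = -1; constraint 7: x1 + x5 = 6; constraint 9: x5 + x2 = 5, and every other listed constraint is also met.

Satisfiable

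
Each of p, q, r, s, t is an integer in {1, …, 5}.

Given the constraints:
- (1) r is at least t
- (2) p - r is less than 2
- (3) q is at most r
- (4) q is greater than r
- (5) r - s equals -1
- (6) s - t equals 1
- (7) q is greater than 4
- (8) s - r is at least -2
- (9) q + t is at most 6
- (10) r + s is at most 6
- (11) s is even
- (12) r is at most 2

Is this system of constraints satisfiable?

Unsatisfiable

From constraint 7: q ≥ 5. From constraints 3 and 12: q ≤ r and r ≤ 2, so q ≤ 2. But 2 < 5, so no value of q works.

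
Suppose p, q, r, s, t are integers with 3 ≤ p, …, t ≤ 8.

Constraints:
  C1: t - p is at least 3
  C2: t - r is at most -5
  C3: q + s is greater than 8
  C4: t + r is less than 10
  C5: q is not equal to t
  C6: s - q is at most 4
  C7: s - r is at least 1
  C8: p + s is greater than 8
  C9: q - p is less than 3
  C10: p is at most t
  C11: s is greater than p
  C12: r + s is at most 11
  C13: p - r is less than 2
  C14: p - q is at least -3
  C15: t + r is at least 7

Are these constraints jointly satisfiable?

Constraints 1, 2, 6, 7, and 14 give t − p ≥ 3, p − q ≥ -3, q − s ≥ -4, s − r ≥ 1, r − t ≥ 5.
Adding all 5 inequalities: the left sides telescope to 0, and the right sides sum to 3 + (-3) + (-4) + 1 + 5 = 2. So 0 ≥ 2, which is false.

Unsatisfiable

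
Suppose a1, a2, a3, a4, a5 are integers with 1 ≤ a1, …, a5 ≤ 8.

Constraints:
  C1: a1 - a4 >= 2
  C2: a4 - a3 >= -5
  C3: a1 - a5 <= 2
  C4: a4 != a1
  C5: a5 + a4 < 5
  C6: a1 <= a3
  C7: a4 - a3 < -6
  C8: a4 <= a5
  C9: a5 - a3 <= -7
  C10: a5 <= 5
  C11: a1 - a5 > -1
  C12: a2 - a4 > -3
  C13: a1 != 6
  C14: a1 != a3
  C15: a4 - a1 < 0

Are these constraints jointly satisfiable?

Unsatisfiable

Constraints 1, 2, 3, and 9 give a5 − a1 ≥ -2, a1 − a4 ≥ 2, a4 − a3 ≥ -5, a3 − a5 ≥ 7.
Adding all 4 inequalities: the left sides telescope to 0, and the right sides sum to (-2) + 2 + (-5) + 7 = 2. So 0 ≥ 2, which is false.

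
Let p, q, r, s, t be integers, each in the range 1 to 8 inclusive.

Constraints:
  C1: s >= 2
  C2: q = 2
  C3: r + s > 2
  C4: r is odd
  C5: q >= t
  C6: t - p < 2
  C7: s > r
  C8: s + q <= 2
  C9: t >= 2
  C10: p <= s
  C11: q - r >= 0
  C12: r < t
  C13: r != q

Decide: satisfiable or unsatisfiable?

Unsatisfiable

From constraint 1: s ≥ 2. From constraints 5 and 9: q ≥ t ≥ 2. Hence s + q ≥ 4. But constraint 8 requires s + q ≤ 2, and 2 < 4. Contradiction.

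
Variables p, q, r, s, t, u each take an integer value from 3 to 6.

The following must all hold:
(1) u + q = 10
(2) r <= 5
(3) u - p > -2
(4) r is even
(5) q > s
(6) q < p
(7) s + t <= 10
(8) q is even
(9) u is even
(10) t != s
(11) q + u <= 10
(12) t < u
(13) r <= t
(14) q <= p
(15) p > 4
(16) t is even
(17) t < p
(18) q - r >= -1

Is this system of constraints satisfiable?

Satisfiable

One satisfying assignment is p = 6, q = 4, r = 4, s = 3, t = 4, u = 6.
For the less obvious constraints — constraint 1: u + q = 10; constraint 3: u - p = 0; constraint 7: s + t = 7 — and the others hold by inspection.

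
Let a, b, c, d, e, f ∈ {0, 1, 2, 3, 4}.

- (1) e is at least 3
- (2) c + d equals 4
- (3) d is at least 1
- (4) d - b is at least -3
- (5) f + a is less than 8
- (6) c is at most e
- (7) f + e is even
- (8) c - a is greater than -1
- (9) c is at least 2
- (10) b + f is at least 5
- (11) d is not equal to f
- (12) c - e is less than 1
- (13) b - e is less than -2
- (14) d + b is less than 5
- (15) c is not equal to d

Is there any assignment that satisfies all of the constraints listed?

Satisfiable

Take a = 1, b = 1, c = 3, d = 1, e = 4, f = 4. Then constraint 2: c + d = 4; constraint 4: d - b = 0; constraint 5: f + a = 5, and every other listed constraint is also met.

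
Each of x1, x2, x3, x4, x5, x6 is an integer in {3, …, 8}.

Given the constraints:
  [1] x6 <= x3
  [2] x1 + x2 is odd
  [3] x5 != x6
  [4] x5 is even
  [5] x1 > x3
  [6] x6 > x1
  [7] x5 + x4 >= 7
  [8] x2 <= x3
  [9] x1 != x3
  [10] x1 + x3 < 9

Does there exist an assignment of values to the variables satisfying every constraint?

Constraints 1, 5, and 6 give x1 < x6, x6 ≤ x3, x3 < x1. Chaining: x1 < x6 ≤ x3 < x1, which forces x1 < x1 — impossible.

Unsatisfiable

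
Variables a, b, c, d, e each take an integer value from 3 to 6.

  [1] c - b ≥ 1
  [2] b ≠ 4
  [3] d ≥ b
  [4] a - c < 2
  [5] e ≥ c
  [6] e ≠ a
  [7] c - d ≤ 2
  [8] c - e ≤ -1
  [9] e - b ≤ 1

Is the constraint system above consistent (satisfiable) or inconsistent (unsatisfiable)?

Constraints 1, 8, and 9 give b − e ≥ -1, e − c ≥ 1, c − b ≥ 1.
Adding all 3 inequalities: the left sides telescope to 0, and the right sides sum to (-1) + 1 + 1 = 1. So 0 ≥ 1, which is false.

Unsatisfiable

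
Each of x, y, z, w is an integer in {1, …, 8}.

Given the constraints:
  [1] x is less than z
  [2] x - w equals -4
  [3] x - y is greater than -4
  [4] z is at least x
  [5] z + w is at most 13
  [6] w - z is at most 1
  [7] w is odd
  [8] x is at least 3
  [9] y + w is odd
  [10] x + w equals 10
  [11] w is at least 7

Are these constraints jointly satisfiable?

Setting (x, y, z, w) = (3, 4, 6, 7) satisfies everything: constraint 2: x - w = -4; constraint 3: x - y = -1; constraint 5: z + w = 13, and the others follow.

Satisfiable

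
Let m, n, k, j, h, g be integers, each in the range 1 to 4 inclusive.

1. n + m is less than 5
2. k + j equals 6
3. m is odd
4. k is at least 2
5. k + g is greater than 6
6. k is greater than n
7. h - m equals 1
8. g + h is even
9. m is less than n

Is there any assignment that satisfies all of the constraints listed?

Satisfiable

One satisfying assignment is m = 1, n = 2, k = 4, j = 2, h = 2, g = 4.
For the less obvious constraints — constraint 1: n + m = 3; constraint 2: k + j = 6 — and the others hold by inspection.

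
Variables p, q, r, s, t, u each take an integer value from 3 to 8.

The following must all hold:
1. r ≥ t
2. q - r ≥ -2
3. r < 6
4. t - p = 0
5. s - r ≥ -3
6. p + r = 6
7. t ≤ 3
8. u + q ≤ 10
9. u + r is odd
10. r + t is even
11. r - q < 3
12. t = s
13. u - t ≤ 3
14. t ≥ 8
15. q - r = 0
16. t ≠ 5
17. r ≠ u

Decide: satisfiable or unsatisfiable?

Unsatisfiable

From constraints 1 and 14: r ≥ t and t ≥ 8, so r ≥ 8. From constraint 3: r ≤ 5. But 5 < 8, so no value of r works.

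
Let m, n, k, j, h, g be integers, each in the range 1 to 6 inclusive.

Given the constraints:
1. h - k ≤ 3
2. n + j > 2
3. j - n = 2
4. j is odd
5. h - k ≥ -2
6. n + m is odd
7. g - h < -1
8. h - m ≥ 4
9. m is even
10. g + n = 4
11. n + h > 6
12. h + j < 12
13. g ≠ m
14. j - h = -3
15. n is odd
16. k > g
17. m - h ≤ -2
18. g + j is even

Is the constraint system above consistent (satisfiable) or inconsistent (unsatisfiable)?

Satisfiable

Take m = 2, n = 1, k = 5, j = 3, h = 6, g = 3. Then constraint 1: h - k = 1; constraint 2: n + j = 4; constraint 3: j - n = 2, and every other listed constraint is also met.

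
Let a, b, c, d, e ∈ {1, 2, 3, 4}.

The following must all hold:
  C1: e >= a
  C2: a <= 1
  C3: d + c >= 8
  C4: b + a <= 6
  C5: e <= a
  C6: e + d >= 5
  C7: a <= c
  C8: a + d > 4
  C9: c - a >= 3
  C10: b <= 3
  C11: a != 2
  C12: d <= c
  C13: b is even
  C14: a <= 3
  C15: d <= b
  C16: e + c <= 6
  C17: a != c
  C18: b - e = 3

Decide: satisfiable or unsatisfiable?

From constraints 2 and 5: e ≤ a ≤ 1. From constraints 10 and 15: d ≤ b ≤ 3. Hence e + d ≤ 4. But constraint 6 requires e + d ≥ 5, and 5 > 4. Contradiction.

Unsatisfiable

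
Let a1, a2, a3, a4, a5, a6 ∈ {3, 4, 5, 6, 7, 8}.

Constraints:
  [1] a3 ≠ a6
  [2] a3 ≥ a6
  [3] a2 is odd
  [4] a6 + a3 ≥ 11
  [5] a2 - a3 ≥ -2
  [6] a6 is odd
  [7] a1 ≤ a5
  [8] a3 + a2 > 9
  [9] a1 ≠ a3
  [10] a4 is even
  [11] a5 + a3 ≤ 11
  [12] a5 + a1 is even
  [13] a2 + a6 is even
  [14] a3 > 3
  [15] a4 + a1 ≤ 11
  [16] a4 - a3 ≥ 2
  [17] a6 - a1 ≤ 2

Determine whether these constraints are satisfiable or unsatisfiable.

Try a1 = 3, a2 = 5, a3 = 6, a4 = 8, a5 = 5, a6 = 5.
Check constraint 4: a6 + a3 = 11; constraint 5: a2 - a3 = -1. The remaining constraints are straightforward to verify.

Satisfiable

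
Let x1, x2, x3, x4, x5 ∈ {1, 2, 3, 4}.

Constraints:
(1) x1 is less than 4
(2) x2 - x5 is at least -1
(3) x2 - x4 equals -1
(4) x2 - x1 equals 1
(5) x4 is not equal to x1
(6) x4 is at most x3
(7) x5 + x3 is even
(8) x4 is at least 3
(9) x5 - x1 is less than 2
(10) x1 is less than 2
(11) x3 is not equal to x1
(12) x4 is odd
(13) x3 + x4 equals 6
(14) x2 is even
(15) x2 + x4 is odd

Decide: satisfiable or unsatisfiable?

Satisfiable

Setting (x1, x2, x3, x4, x5) = (1, 2, 3, 3, 1) satisfies everything: constraint 2: x2 - x5 = 1; constraint 3: x2 - x4 = -1; constraint 4: x2 - x1 = 1, and the others follow.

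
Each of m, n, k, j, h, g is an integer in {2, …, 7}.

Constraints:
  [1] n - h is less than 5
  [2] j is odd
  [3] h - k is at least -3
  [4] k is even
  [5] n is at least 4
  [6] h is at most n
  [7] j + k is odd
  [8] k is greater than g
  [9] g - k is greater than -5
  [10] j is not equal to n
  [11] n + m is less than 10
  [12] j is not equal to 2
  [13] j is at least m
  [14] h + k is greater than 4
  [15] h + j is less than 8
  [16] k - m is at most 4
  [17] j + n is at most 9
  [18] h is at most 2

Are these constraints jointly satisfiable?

Satisfiable

Take m = 2, n = 5, k = 4, j = 3, h = 2, g = 2. Then constraint 1: n - h = 3; constraint 3: h - k = -2; constraint 9: g - k = -2, and every other listed constraint is also met.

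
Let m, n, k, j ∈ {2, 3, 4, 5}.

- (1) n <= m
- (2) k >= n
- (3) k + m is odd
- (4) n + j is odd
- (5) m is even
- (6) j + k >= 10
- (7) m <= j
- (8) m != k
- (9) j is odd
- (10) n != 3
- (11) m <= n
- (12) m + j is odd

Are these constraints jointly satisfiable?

Satisfiable

The assignment m = 2, n = 2, k = 5, j = 5 works:
  constraint 3 holds since k + m = 7 is odd.
  constraint 6 holds since j + k = 10.
The rest check out directly.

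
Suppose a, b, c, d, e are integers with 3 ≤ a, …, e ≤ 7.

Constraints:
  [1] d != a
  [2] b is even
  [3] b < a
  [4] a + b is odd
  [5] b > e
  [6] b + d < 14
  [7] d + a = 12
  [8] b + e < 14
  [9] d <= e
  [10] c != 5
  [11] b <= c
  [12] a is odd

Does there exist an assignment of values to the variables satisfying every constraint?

Setting (a, b, c, d, e) = (7, 6, 6, 5, 5) satisfies everything: constraint 6: b + d = 11; constraint 7: d + a = 12, and the others follow.

Satisfiable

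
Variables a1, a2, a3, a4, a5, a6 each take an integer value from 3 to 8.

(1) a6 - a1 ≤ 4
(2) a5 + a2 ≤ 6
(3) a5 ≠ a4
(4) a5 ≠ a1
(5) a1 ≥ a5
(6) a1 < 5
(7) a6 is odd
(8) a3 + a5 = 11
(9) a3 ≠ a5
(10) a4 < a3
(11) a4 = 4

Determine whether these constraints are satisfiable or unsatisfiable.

Satisfiable

The assignment a1 = 4, a2 = 3, a3 = 8, a4 = 4, a5 = 3, a6 = 5 works:
  constraint 1 holds since a6 - a1 = 1.
  constraint 2 holds since a5 + a2 = 6.
The rest check out directly.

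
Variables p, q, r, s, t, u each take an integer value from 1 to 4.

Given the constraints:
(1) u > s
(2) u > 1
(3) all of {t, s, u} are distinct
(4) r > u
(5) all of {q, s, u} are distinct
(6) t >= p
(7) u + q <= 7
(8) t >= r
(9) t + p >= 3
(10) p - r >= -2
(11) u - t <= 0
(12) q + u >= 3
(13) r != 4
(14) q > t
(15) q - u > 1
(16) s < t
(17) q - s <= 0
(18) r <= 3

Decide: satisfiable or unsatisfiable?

Constraints 1, 4, 8, 14, and 17 give q ≤ s, s < u, u < r, r ≤ t, t < q. Chaining: q ≤ s < u < r ≤ t < q, which forces q < q — impossible.

Unsatisfiable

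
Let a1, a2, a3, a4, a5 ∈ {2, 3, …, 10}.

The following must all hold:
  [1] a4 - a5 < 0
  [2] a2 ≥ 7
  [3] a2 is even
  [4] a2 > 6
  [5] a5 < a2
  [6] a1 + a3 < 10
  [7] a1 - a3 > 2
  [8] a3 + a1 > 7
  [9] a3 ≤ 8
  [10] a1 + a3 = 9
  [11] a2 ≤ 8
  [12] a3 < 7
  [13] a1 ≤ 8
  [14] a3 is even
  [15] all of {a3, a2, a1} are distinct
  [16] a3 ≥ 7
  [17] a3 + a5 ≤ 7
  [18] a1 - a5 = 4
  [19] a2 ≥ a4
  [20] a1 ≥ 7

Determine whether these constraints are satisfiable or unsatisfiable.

Unsatisfiable

Constraints 2, 9, 11, 13, 16, and 20 confine each of a3, a2, a1 to the 2 values {7, 8}.
Constraint 15 requires all 3 of them to be distinct, but only 2 values are available — impossible by the pigeonhole principle.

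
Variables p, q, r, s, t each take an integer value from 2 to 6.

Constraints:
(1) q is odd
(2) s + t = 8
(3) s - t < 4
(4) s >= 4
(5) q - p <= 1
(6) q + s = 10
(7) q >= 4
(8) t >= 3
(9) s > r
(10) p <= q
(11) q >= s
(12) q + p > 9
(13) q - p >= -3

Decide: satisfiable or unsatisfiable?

Setting (p, q, r, s, t) = (5, 5, 4, 5, 3) satisfies everything: constraint 2: s + t = 8; constraint 3: s - t = 2; constraint 5: q - p = 0, and the others follow.

Satisfiable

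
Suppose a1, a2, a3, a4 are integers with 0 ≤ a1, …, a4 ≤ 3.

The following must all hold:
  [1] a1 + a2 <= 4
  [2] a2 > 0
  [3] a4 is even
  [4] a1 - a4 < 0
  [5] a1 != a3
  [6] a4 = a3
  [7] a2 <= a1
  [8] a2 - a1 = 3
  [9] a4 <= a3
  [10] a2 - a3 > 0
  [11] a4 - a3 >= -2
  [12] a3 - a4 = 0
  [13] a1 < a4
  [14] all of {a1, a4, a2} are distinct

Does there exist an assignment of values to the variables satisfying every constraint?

Unsatisfiable

Constraints 4, 7, 9, and 10 give a3 < a2, a2 ≤ a1, a1 < a4, a4 ≤ a3. Chaining: a3 < a2 ≤ a1 < a4 ≤ a3, which forces a3 < a3 — impossible.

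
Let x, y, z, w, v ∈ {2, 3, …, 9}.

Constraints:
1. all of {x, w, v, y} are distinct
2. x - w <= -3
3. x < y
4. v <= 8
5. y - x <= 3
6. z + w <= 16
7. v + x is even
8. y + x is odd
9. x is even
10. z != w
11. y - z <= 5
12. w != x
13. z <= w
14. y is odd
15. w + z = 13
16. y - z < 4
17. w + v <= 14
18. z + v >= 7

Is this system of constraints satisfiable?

Satisfiable

Setting (x, y, z, w, v) = (6, 7, 4, 9, 4) satisfies everything: constraint 2: x - w = -3; constraint 5: y - x = 1, and the others follow.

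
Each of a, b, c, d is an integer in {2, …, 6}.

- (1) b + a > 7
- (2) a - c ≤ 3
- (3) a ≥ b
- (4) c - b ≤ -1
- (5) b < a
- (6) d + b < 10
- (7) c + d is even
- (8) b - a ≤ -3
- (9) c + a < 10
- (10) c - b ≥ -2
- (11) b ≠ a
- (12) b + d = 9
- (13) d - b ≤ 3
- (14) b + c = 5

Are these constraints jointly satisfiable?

Constraints 2, 4, and 8 give a − b ≥ 3, b − c ≥ 1, c − a ≥ -3.
Adding all 3 inequalities: the left sides telescope to 0, and the right sides sum to 3 + 1 + (-3) = 1. So 0 ≥ 1, which is false.

Unsatisfiable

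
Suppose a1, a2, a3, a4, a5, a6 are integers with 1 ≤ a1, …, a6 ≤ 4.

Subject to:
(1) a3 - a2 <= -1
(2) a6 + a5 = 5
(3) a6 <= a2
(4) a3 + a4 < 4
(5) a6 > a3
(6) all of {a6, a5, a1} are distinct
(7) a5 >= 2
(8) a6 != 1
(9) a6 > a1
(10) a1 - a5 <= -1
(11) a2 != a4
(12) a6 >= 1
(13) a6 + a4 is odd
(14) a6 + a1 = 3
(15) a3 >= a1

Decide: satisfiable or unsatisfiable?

The assignment a1 = 1, a2 = 3, a3 = 1, a4 = 1, a5 = 3, a6 = 2 works:
  constraint 1 holds since a3 - a2 = -2.
  constraint 2 holds since a6 + a5 = 5.
  constraint 4 holds since a3 + a4 = 2.
The rest check out directly.

Satisfiable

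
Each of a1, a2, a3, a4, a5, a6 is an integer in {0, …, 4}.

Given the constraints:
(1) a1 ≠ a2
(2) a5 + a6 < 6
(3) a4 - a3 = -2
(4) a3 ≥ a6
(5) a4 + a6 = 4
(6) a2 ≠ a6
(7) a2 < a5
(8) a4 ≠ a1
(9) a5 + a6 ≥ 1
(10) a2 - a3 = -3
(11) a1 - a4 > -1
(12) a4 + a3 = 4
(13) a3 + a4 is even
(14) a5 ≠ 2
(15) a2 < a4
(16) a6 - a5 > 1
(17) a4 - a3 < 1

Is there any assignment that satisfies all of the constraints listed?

One satisfying assignment is a1 = 3, a2 = 0, a3 = 3, a4 = 1, a5 = 1, a6 = 3.
For the less obvious constraints — constraint 2: a5 + a6 = 4; constraint 3: a4 - a3 = -2; constraint 5: a4 + a6 = 4 — and the others hold by inspection.

Satisfiable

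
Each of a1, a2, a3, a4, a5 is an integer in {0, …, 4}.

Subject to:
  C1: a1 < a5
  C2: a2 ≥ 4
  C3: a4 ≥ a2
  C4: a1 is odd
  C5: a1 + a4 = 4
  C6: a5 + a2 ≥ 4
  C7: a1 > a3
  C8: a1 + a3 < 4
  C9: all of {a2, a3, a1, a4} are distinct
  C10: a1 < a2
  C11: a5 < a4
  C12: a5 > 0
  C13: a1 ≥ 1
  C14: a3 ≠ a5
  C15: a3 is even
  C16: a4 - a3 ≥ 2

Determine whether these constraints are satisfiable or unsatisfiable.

Unsatisfiable

From constraint 13: a1 ≥ 1. From constraints 2 and 3: a4 ≥ a2 ≥ 4. Hence a1 + a4 ≥ 5. But constraint 5 requires a1 + a4 = 4, and 4 < 5. Contradiction.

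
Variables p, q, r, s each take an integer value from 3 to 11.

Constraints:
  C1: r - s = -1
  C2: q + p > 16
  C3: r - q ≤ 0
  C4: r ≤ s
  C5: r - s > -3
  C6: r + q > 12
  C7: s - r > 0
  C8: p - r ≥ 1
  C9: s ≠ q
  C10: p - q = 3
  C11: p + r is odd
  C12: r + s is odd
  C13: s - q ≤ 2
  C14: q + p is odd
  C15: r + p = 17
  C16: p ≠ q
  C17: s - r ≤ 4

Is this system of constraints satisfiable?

Satisfiable

One satisfying assignment is p = 10, q = 7, r = 7, s = 8.
For the less obvious constraints — constraint 1: r - s = -1; constraint 2: q + p = 17 — and the others hold by inspection.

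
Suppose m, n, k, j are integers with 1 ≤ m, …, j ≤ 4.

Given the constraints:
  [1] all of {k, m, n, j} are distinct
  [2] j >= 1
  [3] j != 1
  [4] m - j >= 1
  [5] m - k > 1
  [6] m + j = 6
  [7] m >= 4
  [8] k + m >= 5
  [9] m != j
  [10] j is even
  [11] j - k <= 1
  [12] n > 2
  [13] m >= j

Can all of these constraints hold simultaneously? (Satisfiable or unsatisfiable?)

Satisfiable

One satisfying assignment is m = 4, n = 3, k = 1, j = 2.
For the less obvious constraints — constraint 4: m - j = 2; constraint 5: m - k = 3; constraint 6: m + j = 6 — and the others hold by inspection.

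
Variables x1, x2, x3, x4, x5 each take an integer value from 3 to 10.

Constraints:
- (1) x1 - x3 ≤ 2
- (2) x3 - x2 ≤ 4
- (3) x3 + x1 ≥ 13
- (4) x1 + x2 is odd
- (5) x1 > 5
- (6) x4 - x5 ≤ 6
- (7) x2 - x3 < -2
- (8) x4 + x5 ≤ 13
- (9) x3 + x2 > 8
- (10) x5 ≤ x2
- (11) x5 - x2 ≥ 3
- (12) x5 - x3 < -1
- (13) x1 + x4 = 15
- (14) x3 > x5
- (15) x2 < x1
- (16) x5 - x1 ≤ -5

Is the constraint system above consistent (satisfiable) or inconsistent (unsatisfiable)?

Unsatisfiable

Constraints 1, 2, 11, and 16 give x2 − x3 ≥ -4, x3 − x1 ≥ -2, x1 − x5 ≥ 5, x5 − x2 ≥ 3.
Adding all 4 inequalities: the left sides telescope to 0, and the right sides sum to (-4) + (-2) + 5 + 3 = 2. So 0 ≥ 2, which is false.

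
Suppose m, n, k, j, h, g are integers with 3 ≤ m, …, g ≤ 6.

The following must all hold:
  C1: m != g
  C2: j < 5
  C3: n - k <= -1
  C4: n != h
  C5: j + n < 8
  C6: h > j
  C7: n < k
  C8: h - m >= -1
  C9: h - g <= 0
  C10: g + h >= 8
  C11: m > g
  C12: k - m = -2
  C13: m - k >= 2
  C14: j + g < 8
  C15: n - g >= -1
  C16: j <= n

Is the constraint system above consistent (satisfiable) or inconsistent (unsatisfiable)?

Unsatisfiable

Constraints 3, 8, 9, 13, and 15 give n − g ≥ -1, g − h ≥ 0, h − m ≥ -1, m − k ≥ 2, k − n ≥ 1.
Adding all 5 inequalities: the left sides telescope to 0, and the right sides sum to (-1) + 0 + (-1) + 2 + 1 = 1. So 0 ≥ 1, which is false.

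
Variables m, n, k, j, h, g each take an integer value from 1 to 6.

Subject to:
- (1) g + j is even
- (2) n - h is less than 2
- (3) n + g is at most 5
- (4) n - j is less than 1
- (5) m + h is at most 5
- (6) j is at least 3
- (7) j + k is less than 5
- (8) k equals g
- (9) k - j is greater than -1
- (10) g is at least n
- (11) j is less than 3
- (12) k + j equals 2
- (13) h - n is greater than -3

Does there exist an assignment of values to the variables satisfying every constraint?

Unsatisfiable

From constraint 6: j ≥ 3. From constraint 11: j ≤ 2. But 2 < 3, so no value of j works.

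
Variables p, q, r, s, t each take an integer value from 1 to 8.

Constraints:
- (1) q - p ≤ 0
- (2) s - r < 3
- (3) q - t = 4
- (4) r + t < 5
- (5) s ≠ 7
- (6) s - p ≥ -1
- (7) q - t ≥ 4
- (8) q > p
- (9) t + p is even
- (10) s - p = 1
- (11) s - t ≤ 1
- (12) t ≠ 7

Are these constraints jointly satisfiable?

Unsatisfiable

Constraints 1, 6, 7, and 11 give t − s ≥ -1, s − p ≥ -1, p − q ≥ 0, q − t ≥ 4.
Adding all 4 inequalities: the left sides telescope to 0, and the right sides sum to (-1) + (-1) + 0 + 4 = 2. So 0 ≥ 2, which is false.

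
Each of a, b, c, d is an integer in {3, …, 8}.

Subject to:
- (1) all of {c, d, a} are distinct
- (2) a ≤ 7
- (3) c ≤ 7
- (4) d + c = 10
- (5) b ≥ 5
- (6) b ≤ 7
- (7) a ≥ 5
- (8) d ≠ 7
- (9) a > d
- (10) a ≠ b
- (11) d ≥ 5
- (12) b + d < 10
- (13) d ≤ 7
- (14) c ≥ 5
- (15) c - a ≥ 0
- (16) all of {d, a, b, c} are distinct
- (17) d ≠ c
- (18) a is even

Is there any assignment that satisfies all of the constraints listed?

Constraints 2, 3, 5, 6, 7, 11, 13, and 14 confine each of d, a, b, c to the 3 values {5, …, 7}.
Constraint 16 requires all 4 of them to be distinct, but only 3 values are available — impossible by the pigeonhole principle.

Unsatisfiable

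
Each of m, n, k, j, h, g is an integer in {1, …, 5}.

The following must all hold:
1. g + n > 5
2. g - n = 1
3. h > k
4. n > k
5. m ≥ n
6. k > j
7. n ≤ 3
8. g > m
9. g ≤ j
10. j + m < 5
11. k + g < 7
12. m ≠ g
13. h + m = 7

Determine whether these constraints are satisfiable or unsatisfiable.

Constraints 4, 5, 6, 8, and 9 give n ≤ m, m < g, g ≤ j, j < k, k < n. Chaining: n ≤ m < g ≤ j < k < n, which forces n < n — impossible.

Unsatisfiable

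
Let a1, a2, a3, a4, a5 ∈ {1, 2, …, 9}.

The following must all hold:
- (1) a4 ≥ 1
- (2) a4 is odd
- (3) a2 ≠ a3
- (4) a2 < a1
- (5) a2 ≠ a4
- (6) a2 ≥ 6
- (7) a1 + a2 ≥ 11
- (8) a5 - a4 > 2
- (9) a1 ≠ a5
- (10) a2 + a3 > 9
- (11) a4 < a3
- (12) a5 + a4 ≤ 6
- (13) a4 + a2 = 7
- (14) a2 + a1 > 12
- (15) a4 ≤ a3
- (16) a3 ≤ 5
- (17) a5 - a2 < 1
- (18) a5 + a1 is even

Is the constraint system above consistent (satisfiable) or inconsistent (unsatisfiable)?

Try a1 = 8, a2 = 6, a3 = 4, a4 = 1, a5 = 4.
Check constraint 7: a1 + a2 = 14; constraint 8: a5 - a4 = 3. The remaining constraints are straightforward to verify.

Satisfiable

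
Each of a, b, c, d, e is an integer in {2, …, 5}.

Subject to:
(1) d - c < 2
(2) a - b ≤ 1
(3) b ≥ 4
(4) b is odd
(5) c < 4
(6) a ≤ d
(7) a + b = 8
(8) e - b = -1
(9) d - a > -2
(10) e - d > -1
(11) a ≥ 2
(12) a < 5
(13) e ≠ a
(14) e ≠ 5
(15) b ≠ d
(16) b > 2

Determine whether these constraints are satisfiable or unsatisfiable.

One satisfying assignment is a = 3, b = 5, c = 3, d = 3, e = 4.
For the less obvious constraints — constraint 1: d - c = 0; constraint 2: a - b = -2; constraint 7: a + b = 8 — and the others hold by inspection.

Satisfiable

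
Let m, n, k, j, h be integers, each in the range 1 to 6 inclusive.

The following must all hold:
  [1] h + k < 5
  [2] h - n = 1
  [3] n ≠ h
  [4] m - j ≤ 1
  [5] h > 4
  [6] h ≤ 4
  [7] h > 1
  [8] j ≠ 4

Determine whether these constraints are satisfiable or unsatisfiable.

From constraint 5: h ≥ 5. From constraint 6: h ≤ 4. But 4 < 5, so no value of h works.

Unsatisfiable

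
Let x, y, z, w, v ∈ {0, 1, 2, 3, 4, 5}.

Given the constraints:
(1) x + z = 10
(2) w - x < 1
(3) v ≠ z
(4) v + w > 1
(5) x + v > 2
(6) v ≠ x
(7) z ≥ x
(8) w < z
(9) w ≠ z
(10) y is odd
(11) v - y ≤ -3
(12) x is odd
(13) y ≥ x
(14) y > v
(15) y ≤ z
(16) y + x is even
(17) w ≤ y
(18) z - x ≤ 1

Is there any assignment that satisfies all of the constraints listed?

Satisfiable

Setting (x, y, z, w, v) = (5, 5, 5, 3, 0) satisfies everything: constraint 1: x + z = 10; constraint 2: w - x = -2, and the others follow.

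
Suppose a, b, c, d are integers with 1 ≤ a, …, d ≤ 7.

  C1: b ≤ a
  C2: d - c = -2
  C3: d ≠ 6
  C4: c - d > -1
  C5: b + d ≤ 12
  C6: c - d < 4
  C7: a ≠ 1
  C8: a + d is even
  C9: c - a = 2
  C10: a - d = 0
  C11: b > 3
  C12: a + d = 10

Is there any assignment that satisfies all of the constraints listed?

Satisfiable

One satisfying assignment is a = 5, b = 4, c = 7, d = 5.
For the less obvious constraints — constraint 2: d - c = -2; constraint 4: c - d = 2 — and the others hold by inspection.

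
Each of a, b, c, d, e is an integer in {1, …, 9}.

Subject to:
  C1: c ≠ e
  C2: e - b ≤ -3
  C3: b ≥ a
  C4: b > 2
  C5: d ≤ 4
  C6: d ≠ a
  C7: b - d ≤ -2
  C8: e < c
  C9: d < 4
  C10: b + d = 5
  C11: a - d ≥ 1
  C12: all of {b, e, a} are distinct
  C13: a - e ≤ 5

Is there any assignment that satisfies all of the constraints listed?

Constraints 2, 7, 11, and 13 give b − e ≥ 3, e − a ≥ -5, a − d ≥ 1, d − b ≥ 2.
Adding all 4 inequalities: the left sides telescope to 0, and the right sides sum to 3 + (-5) + 1 + 2 = 1. So 0 ≥ 1, which is false.

Unsatisfiable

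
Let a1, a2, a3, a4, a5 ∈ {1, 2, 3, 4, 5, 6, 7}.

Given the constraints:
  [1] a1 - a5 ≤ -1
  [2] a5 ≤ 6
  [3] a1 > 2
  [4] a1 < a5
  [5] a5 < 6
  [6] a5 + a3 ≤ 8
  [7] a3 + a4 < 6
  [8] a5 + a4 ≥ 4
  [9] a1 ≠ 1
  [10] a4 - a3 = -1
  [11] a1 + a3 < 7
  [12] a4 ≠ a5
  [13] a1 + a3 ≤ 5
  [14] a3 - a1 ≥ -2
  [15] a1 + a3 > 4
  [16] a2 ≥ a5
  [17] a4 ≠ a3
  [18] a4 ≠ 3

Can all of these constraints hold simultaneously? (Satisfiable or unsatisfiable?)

Satisfiable

Take a1 = 3, a2 = 4, a3 = 2, a4 = 1, a5 = 4. Then constraint 1: a1 - a5 = -1; constraint 6: a5 + a3 = 6, and every other listed constraint is also met.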